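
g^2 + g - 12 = (g - 3)*(g + 4)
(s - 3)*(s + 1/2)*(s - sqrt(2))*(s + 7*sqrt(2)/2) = s^4 - 5*s^3/2 + 5*sqrt(2)*s^3/2 - 25*sqrt(2)*s^2/4 - 17*s^2/2 - 15*sqrt(2)*s/4 + 35*s/2 + 21/2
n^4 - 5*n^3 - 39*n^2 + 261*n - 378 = (n - 6)*(n - 3)^2*(n + 7)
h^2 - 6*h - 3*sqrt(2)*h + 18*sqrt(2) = (h - 6)*(h - 3*sqrt(2))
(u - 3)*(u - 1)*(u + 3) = u^3 - u^2 - 9*u + 9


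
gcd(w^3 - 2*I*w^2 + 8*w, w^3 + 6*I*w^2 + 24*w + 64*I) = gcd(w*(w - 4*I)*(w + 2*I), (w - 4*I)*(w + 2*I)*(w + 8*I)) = w^2 - 2*I*w + 8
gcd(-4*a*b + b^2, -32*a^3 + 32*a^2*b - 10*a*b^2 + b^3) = 4*a - b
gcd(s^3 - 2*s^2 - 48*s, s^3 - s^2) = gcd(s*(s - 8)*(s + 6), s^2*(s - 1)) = s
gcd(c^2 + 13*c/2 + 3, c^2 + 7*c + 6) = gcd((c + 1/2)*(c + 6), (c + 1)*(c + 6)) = c + 6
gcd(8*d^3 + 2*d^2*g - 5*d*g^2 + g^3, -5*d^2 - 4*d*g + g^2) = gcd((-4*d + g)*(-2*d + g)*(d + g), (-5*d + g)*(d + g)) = d + g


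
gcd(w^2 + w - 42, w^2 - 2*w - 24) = w - 6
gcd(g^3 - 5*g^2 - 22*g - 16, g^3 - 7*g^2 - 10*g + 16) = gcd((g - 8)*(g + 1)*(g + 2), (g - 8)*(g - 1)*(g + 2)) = g^2 - 6*g - 16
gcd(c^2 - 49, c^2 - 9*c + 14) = c - 7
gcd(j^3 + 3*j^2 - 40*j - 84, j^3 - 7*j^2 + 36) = j^2 - 4*j - 12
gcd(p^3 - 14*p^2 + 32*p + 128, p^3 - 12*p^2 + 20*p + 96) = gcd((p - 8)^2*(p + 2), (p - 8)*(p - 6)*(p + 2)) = p^2 - 6*p - 16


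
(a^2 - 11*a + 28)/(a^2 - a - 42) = (a - 4)/(a + 6)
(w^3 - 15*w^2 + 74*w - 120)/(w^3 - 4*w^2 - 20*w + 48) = (w^2 - 9*w + 20)/(w^2 + 2*w - 8)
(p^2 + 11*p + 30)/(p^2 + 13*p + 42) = (p + 5)/(p + 7)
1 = 1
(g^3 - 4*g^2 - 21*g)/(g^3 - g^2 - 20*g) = (-g^2 + 4*g + 21)/(-g^2 + g + 20)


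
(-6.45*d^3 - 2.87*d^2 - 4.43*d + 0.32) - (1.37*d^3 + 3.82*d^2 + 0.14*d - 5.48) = -7.82*d^3 - 6.69*d^2 - 4.57*d + 5.8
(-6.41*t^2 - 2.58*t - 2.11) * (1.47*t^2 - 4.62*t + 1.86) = -9.4227*t^4 + 25.8216*t^3 - 3.1047*t^2 + 4.9494*t - 3.9246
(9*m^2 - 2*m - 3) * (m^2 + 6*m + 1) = 9*m^4 + 52*m^3 - 6*m^2 - 20*m - 3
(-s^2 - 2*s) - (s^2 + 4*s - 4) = -2*s^2 - 6*s + 4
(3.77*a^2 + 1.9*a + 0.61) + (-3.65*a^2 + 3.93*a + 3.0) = 0.12*a^2 + 5.83*a + 3.61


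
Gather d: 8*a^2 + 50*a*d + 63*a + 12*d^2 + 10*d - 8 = 8*a^2 + 63*a + 12*d^2 + d*(50*a + 10) - 8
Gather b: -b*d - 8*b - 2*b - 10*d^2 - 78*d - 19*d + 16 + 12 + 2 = b*(-d - 10) - 10*d^2 - 97*d + 30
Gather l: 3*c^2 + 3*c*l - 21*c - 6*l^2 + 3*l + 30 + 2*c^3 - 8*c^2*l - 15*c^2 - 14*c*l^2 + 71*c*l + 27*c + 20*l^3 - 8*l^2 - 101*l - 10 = 2*c^3 - 12*c^2 + 6*c + 20*l^3 + l^2*(-14*c - 14) + l*(-8*c^2 + 74*c - 98) + 20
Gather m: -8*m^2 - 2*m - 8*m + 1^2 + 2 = -8*m^2 - 10*m + 3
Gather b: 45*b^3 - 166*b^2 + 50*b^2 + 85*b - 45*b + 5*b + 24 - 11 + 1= 45*b^3 - 116*b^2 + 45*b + 14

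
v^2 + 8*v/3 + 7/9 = (v + 1/3)*(v + 7/3)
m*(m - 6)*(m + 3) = m^3 - 3*m^2 - 18*m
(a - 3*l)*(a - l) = a^2 - 4*a*l + 3*l^2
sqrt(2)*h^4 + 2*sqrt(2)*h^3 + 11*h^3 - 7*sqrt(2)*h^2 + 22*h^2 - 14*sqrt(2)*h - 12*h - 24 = (h + 2)*(h - sqrt(2))*(h + 6*sqrt(2))*(sqrt(2)*h + 1)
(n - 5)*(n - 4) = n^2 - 9*n + 20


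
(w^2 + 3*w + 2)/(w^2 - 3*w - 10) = (w + 1)/(w - 5)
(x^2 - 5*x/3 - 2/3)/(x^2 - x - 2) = (x + 1/3)/(x + 1)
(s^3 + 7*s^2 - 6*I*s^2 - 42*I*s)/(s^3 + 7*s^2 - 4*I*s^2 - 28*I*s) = (s - 6*I)/(s - 4*I)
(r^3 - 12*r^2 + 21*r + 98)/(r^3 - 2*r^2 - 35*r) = (r^2 - 5*r - 14)/(r*(r + 5))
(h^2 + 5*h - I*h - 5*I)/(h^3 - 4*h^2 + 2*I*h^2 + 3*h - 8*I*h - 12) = (h + 5)/(h^2 + h*(-4 + 3*I) - 12*I)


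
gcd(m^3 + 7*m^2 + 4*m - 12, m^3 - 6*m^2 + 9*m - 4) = m - 1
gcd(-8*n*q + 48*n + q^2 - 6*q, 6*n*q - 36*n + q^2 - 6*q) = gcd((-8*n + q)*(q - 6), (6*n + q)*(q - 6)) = q - 6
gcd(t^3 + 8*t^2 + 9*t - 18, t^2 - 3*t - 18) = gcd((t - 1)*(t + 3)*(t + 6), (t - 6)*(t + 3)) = t + 3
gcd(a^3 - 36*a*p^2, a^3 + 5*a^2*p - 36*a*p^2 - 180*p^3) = -a^2 + 36*p^2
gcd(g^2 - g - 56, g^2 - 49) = g + 7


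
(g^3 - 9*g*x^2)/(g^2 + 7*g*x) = (g^2 - 9*x^2)/(g + 7*x)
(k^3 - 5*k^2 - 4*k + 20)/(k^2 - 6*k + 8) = (k^2 - 3*k - 10)/(k - 4)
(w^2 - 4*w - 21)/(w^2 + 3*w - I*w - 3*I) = (w - 7)/(w - I)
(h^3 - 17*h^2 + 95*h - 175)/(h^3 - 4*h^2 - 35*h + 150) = (h - 7)/(h + 6)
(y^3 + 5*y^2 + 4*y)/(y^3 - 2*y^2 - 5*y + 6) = y*(y^2 + 5*y + 4)/(y^3 - 2*y^2 - 5*y + 6)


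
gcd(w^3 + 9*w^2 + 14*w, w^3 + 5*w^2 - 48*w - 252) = 1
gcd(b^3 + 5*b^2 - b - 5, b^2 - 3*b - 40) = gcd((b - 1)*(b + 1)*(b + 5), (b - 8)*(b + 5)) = b + 5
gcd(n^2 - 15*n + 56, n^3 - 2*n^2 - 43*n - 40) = n - 8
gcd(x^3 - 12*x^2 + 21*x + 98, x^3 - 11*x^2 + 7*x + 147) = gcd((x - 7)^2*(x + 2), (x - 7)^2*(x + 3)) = x^2 - 14*x + 49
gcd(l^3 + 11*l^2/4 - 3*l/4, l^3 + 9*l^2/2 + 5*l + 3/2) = l + 3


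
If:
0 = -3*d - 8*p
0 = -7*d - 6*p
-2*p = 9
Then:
No Solution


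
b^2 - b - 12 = (b - 4)*(b + 3)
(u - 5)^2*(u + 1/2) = u^3 - 19*u^2/2 + 20*u + 25/2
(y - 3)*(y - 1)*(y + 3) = y^3 - y^2 - 9*y + 9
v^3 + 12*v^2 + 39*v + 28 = (v + 1)*(v + 4)*(v + 7)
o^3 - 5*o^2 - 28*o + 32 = (o - 8)*(o - 1)*(o + 4)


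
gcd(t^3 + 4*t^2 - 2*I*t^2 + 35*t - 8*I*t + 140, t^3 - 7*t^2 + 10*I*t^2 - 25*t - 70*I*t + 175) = t + 5*I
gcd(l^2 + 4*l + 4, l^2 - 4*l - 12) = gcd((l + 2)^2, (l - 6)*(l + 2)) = l + 2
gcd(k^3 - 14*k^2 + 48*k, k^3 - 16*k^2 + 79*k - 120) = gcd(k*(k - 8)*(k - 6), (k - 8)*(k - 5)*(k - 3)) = k - 8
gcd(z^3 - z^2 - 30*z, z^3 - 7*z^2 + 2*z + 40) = 1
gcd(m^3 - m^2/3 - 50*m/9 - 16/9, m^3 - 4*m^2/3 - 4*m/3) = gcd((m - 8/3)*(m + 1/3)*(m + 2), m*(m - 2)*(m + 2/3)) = 1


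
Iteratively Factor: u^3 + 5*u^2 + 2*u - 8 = (u + 4)*(u^2 + u - 2) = (u + 2)*(u + 4)*(u - 1)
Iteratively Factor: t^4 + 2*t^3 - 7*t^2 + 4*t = (t)*(t^3 + 2*t^2 - 7*t + 4) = t*(t - 1)*(t^2 + 3*t - 4) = t*(t - 1)*(t + 4)*(t - 1)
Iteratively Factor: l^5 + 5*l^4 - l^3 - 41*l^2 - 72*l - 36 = (l - 3)*(l^4 + 8*l^3 + 23*l^2 + 28*l + 12) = (l - 3)*(l + 2)*(l^3 + 6*l^2 + 11*l + 6) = (l - 3)*(l + 2)*(l + 3)*(l^2 + 3*l + 2) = (l - 3)*(l + 1)*(l + 2)*(l + 3)*(l + 2)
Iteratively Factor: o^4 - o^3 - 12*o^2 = (o)*(o^3 - o^2 - 12*o) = o*(o - 4)*(o^2 + 3*o) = o*(o - 4)*(o + 3)*(o)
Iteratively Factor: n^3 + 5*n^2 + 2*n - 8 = (n - 1)*(n^2 + 6*n + 8) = (n - 1)*(n + 2)*(n + 4)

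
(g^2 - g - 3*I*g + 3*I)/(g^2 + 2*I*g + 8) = (g^2 - g - 3*I*g + 3*I)/(g^2 + 2*I*g + 8)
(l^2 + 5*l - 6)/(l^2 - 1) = (l + 6)/(l + 1)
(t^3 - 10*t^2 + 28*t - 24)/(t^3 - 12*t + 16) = (t - 6)/(t + 4)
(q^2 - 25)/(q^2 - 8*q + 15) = (q + 5)/(q - 3)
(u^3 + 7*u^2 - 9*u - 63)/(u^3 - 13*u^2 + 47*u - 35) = (u^3 + 7*u^2 - 9*u - 63)/(u^3 - 13*u^2 + 47*u - 35)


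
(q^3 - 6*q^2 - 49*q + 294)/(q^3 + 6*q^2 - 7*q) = (q^2 - 13*q + 42)/(q*(q - 1))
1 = 1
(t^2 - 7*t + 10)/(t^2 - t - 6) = (-t^2 + 7*t - 10)/(-t^2 + t + 6)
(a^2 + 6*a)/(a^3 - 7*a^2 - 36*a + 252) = a/(a^2 - 13*a + 42)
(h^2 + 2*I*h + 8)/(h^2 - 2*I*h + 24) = (h - 2*I)/(h - 6*I)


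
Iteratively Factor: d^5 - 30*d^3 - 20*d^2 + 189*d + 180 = (d - 5)*(d^4 + 5*d^3 - 5*d^2 - 45*d - 36) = (d - 5)*(d - 3)*(d^3 + 8*d^2 + 19*d + 12) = (d - 5)*(d - 3)*(d + 3)*(d^2 + 5*d + 4) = (d - 5)*(d - 3)*(d + 1)*(d + 3)*(d + 4)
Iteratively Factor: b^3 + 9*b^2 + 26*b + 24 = (b + 2)*(b^2 + 7*b + 12) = (b + 2)*(b + 3)*(b + 4)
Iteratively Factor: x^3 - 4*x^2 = (x)*(x^2 - 4*x) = x*(x - 4)*(x)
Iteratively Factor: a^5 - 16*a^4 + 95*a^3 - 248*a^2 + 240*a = (a)*(a^4 - 16*a^3 + 95*a^2 - 248*a + 240) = a*(a - 4)*(a^3 - 12*a^2 + 47*a - 60) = a*(a - 5)*(a - 4)*(a^2 - 7*a + 12) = a*(a - 5)*(a - 4)^2*(a - 3)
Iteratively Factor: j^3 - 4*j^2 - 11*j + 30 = (j - 5)*(j^2 + j - 6) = (j - 5)*(j - 2)*(j + 3)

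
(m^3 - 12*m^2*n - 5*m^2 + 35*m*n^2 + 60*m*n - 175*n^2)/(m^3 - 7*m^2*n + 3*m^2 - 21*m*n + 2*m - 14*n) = (m^2 - 5*m*n - 5*m + 25*n)/(m^2 + 3*m + 2)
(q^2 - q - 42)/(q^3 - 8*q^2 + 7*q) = (q + 6)/(q*(q - 1))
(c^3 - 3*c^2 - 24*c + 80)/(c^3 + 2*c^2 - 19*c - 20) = (c - 4)/(c + 1)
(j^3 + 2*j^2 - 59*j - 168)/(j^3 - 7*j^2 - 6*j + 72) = (j^2 - j - 56)/(j^2 - 10*j + 24)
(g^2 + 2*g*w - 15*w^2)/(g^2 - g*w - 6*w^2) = (g + 5*w)/(g + 2*w)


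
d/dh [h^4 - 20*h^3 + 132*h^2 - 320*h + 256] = 4*h^3 - 60*h^2 + 264*h - 320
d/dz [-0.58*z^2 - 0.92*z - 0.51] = -1.16*z - 0.92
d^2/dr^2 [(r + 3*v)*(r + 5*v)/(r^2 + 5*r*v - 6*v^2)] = 6*v*(r^3 + 21*r^2*v + 123*r*v^2 + 247*v^3)/(r^6 + 15*r^5*v + 57*r^4*v^2 - 55*r^3*v^3 - 342*r^2*v^4 + 540*r*v^5 - 216*v^6)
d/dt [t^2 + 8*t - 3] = 2*t + 8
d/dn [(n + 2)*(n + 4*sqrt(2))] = 2*n + 2 + 4*sqrt(2)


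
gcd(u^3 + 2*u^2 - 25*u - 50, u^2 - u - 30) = u + 5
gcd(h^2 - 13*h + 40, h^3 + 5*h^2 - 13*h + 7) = 1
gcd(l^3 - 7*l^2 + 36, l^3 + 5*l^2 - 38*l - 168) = l - 6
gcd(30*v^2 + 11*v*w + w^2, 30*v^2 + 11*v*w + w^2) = 30*v^2 + 11*v*w + w^2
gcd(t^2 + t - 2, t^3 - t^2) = t - 1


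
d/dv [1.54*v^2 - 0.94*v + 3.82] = 3.08*v - 0.94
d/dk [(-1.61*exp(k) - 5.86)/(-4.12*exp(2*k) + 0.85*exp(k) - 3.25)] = (-6.6332*exp(2*k) - 48.2864*exp(k) + 10.2135)*exp(k)/(16.9744*exp(4*k) - 7.004*exp(3*k) + 27.5025*exp(2*k) - 5.525*exp(k) + 10.5625)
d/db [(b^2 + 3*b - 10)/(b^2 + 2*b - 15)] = -1/(b^2 - 6*b + 9)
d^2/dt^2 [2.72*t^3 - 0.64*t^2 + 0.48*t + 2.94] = 16.32*t - 1.28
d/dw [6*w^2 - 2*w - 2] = 12*w - 2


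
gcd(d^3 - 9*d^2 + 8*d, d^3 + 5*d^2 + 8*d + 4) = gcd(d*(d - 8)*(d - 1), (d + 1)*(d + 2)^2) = 1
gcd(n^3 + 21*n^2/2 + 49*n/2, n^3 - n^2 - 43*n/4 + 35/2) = n + 7/2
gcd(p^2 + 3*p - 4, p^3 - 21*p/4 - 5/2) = 1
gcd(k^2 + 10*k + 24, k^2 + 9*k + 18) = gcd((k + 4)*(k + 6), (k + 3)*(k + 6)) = k + 6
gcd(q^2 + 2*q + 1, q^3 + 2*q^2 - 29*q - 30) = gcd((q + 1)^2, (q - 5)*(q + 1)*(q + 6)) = q + 1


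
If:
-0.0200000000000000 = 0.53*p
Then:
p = -0.04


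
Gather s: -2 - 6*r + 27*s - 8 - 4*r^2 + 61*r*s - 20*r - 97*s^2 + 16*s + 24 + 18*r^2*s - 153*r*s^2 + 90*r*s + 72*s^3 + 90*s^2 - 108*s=-4*r^2 - 26*r + 72*s^3 + s^2*(-153*r - 7) + s*(18*r^2 + 151*r - 65) + 14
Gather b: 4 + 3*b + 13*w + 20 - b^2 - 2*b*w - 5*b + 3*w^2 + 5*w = -b^2 + b*(-2*w - 2) + 3*w^2 + 18*w + 24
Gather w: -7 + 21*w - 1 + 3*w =24*w - 8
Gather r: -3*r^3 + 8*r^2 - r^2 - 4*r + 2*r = -3*r^3 + 7*r^2 - 2*r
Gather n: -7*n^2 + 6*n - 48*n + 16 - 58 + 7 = -7*n^2 - 42*n - 35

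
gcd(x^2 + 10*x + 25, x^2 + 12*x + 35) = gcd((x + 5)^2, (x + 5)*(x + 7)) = x + 5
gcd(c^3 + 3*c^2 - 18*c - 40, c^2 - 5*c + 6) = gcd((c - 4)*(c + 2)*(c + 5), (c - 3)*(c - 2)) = 1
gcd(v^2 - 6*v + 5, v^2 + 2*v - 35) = v - 5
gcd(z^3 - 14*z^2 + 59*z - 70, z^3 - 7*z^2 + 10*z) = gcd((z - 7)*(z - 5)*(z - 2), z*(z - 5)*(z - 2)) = z^2 - 7*z + 10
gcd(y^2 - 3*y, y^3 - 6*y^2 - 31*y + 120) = y - 3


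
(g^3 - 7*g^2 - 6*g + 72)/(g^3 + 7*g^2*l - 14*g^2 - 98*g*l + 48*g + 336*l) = (g^2 - g - 12)/(g^2 + 7*g*l - 8*g - 56*l)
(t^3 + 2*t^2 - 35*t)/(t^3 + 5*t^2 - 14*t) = (t - 5)/(t - 2)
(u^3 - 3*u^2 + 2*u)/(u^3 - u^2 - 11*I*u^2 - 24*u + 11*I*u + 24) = u*(u - 2)/(u^2 - 11*I*u - 24)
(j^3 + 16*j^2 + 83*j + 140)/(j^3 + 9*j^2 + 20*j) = (j + 7)/j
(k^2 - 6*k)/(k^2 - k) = (k - 6)/(k - 1)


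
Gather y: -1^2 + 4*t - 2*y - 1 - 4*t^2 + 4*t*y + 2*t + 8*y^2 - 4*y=-4*t^2 + 6*t + 8*y^2 + y*(4*t - 6) - 2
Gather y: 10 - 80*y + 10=20 - 80*y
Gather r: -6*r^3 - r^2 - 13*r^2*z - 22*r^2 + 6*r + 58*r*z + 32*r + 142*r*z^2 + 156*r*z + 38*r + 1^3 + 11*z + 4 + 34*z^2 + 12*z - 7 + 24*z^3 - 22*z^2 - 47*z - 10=-6*r^3 + r^2*(-13*z - 23) + r*(142*z^2 + 214*z + 76) + 24*z^3 + 12*z^2 - 24*z - 12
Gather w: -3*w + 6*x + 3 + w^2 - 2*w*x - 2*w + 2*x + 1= w^2 + w*(-2*x - 5) + 8*x + 4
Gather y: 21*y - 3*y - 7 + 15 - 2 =18*y + 6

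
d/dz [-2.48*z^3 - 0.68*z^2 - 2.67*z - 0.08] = -7.44*z^2 - 1.36*z - 2.67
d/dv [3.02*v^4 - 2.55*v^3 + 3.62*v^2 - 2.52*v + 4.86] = 12.08*v^3 - 7.65*v^2 + 7.24*v - 2.52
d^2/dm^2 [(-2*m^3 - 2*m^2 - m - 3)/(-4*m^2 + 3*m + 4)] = 2*(90*m^3 + 312*m^2 + 36*m + 95)/(64*m^6 - 144*m^5 - 84*m^4 + 261*m^3 + 84*m^2 - 144*m - 64)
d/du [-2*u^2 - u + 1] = -4*u - 1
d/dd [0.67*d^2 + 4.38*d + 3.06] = 1.34*d + 4.38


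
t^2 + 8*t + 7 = (t + 1)*(t + 7)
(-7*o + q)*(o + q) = -7*o^2 - 6*o*q + q^2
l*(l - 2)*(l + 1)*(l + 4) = l^4 + 3*l^3 - 6*l^2 - 8*l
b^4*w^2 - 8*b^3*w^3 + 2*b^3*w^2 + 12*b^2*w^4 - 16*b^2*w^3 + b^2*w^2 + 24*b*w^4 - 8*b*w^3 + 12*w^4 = (b - 6*w)*(b - 2*w)*(b*w + w)^2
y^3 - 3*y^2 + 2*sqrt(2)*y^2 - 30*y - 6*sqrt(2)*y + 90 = (y - 3)*(y - 3*sqrt(2))*(y + 5*sqrt(2))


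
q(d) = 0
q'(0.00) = 0.00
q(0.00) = 0.00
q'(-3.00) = 0.00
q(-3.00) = 0.00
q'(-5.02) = 0.00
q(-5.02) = 0.00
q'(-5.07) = 0.00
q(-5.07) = 0.00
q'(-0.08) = 0.00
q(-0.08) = 0.00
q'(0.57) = 0.00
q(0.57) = 0.00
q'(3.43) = 0.00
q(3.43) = 0.00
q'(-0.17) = 0.00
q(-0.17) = 0.00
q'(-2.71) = 0.00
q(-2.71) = 0.00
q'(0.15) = 0.00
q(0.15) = 0.00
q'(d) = 0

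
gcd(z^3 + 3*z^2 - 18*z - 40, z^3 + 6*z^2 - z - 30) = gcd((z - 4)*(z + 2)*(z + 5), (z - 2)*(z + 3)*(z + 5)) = z + 5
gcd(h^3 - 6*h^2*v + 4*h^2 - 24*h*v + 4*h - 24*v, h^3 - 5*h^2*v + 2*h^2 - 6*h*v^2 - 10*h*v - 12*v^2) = -h^2 + 6*h*v - 2*h + 12*v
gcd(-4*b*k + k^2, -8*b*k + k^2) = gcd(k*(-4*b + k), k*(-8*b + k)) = k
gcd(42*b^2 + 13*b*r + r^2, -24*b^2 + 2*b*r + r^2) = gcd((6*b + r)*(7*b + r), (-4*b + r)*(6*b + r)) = 6*b + r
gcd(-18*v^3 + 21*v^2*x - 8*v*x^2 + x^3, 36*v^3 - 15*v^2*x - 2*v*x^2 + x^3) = 9*v^2 - 6*v*x + x^2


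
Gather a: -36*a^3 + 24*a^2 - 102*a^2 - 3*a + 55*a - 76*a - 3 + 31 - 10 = -36*a^3 - 78*a^2 - 24*a + 18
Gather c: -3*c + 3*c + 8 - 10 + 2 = 0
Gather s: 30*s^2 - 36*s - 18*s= 30*s^2 - 54*s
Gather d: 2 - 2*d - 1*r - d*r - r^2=d*(-r - 2) - r^2 - r + 2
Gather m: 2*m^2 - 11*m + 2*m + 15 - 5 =2*m^2 - 9*m + 10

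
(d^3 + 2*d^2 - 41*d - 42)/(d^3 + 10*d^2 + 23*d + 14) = (d - 6)/(d + 2)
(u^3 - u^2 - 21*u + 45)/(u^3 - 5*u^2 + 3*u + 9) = (u + 5)/(u + 1)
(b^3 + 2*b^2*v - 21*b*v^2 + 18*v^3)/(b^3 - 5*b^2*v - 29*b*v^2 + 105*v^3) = (-b^2 - 5*b*v + 6*v^2)/(-b^2 + 2*b*v + 35*v^2)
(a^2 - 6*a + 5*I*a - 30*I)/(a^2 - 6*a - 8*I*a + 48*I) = (a + 5*I)/(a - 8*I)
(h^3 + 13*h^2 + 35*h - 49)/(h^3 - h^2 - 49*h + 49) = (h + 7)/(h - 7)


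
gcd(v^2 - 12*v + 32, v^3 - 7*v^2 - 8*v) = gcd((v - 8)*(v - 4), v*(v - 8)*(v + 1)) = v - 8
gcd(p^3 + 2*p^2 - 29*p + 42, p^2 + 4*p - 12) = p - 2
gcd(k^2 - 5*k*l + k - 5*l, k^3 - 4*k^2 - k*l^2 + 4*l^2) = 1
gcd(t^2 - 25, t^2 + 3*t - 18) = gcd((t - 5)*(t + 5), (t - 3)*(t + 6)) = 1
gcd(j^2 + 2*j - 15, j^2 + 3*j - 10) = j + 5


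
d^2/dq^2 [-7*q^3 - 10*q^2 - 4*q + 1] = -42*q - 20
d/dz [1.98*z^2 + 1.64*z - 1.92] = 3.96*z + 1.64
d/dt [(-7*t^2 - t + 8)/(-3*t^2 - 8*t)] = (53*t^2 + 48*t + 64)/(t^2*(9*t^2 + 48*t + 64))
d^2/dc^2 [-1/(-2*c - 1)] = 8/(2*c + 1)^3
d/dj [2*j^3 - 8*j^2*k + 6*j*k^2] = 6*j^2 - 16*j*k + 6*k^2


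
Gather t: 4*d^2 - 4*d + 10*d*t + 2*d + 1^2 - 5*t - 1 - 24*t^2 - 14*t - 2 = 4*d^2 - 2*d - 24*t^2 + t*(10*d - 19) - 2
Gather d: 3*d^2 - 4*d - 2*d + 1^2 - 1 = 3*d^2 - 6*d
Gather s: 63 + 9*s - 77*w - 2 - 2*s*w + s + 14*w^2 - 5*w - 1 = s*(10 - 2*w) + 14*w^2 - 82*w + 60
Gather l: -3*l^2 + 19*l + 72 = -3*l^2 + 19*l + 72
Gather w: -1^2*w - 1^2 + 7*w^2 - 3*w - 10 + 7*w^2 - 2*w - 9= 14*w^2 - 6*w - 20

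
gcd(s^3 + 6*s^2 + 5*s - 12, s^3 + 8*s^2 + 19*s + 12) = s^2 + 7*s + 12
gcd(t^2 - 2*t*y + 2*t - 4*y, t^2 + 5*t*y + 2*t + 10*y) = t + 2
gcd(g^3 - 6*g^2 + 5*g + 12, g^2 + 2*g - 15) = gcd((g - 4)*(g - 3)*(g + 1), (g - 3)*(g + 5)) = g - 3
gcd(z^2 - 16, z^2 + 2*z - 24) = z - 4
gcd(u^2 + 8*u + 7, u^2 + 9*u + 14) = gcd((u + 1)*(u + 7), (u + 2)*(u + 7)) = u + 7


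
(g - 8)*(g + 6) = g^2 - 2*g - 48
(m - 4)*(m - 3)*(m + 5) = m^3 - 2*m^2 - 23*m + 60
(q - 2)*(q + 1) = q^2 - q - 2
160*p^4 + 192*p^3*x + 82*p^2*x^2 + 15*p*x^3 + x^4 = (2*p + x)*(4*p + x)^2*(5*p + x)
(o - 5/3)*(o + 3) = o^2 + 4*o/3 - 5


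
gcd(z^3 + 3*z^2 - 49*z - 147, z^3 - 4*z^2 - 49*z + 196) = z^2 - 49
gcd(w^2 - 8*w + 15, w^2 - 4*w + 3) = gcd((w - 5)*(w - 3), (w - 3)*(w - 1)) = w - 3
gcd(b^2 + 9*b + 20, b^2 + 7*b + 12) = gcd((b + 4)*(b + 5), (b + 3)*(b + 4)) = b + 4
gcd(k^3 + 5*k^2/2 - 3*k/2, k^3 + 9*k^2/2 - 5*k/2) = k^2 - k/2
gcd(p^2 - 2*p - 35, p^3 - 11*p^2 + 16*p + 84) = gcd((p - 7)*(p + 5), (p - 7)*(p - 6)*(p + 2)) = p - 7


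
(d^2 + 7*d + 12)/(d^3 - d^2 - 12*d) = (d + 4)/(d*(d - 4))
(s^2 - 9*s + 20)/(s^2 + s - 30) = (s - 4)/(s + 6)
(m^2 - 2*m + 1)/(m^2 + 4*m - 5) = (m - 1)/(m + 5)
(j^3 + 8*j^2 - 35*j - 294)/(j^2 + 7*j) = j + 1 - 42/j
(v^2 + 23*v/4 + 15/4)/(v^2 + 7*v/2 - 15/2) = (4*v + 3)/(2*(2*v - 3))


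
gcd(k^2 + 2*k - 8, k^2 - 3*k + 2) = k - 2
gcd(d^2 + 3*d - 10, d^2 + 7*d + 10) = d + 5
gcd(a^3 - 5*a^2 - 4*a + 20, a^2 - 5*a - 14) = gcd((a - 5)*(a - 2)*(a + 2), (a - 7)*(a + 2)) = a + 2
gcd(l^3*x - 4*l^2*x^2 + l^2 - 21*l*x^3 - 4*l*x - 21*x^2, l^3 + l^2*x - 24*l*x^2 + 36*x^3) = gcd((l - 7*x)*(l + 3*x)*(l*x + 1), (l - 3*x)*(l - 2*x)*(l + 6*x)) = 1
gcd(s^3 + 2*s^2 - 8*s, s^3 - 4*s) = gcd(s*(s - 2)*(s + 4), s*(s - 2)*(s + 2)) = s^2 - 2*s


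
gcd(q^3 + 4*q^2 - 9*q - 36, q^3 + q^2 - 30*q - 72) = q^2 + 7*q + 12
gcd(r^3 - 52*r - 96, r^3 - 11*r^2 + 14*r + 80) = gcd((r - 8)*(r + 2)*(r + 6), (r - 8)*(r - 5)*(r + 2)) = r^2 - 6*r - 16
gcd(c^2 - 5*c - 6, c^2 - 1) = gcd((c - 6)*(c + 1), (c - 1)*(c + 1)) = c + 1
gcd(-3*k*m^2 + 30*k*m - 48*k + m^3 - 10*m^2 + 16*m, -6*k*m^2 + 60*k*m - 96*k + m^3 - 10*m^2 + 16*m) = m^2 - 10*m + 16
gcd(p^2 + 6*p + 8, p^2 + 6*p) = 1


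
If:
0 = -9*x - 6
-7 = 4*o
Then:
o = -7/4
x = -2/3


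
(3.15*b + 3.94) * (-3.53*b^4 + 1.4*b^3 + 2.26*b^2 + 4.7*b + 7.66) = -11.1195*b^5 - 9.4982*b^4 + 12.635*b^3 + 23.7094*b^2 + 42.647*b + 30.1804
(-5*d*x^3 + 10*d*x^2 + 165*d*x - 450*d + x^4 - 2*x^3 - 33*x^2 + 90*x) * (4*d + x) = -20*d^2*x^3 + 40*d^2*x^2 + 660*d^2*x - 1800*d^2 - d*x^4 + 2*d*x^3 + 33*d*x^2 - 90*d*x + x^5 - 2*x^4 - 33*x^3 + 90*x^2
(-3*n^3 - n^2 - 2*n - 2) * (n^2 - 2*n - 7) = -3*n^5 + 5*n^4 + 21*n^3 + 9*n^2 + 18*n + 14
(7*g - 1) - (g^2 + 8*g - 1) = -g^2 - g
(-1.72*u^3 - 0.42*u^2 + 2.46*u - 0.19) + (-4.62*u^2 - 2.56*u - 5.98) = -1.72*u^3 - 5.04*u^2 - 0.1*u - 6.17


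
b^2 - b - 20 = (b - 5)*(b + 4)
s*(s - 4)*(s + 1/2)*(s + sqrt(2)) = s^4 - 7*s^3/2 + sqrt(2)*s^3 - 7*sqrt(2)*s^2/2 - 2*s^2 - 2*sqrt(2)*s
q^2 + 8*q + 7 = (q + 1)*(q + 7)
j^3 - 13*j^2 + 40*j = j*(j - 8)*(j - 5)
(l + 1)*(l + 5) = l^2 + 6*l + 5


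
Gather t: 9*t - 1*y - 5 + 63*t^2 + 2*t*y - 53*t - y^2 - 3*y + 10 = 63*t^2 + t*(2*y - 44) - y^2 - 4*y + 5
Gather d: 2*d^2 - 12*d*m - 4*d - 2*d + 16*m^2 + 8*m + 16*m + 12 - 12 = 2*d^2 + d*(-12*m - 6) + 16*m^2 + 24*m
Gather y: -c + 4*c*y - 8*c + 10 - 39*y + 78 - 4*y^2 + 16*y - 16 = -9*c - 4*y^2 + y*(4*c - 23) + 72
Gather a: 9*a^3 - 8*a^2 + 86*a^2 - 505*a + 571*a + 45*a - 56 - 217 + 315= 9*a^3 + 78*a^2 + 111*a + 42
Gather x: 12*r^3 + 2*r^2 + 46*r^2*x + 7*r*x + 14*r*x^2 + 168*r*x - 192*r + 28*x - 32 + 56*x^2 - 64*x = 12*r^3 + 2*r^2 - 192*r + x^2*(14*r + 56) + x*(46*r^2 + 175*r - 36) - 32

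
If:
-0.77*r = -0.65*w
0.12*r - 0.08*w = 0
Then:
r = 0.00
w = 0.00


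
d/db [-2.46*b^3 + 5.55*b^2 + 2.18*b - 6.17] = -7.38*b^2 + 11.1*b + 2.18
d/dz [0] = 0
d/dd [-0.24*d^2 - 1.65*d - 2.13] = -0.48*d - 1.65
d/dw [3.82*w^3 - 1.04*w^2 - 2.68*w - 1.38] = 11.46*w^2 - 2.08*w - 2.68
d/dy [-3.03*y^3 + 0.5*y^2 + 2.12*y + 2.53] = -9.09*y^2 + 1.0*y + 2.12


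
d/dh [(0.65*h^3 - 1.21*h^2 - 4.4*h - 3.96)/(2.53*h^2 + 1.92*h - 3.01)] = (1.6445*h^4 + 2.496*h^3 + 2.9393*h^2 + 27.3218*h + 20.8472)/(6.4009*h^4 + 9.7152*h^3 - 11.5442*h^2 - 11.5584*h + 9.0601)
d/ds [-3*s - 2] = -3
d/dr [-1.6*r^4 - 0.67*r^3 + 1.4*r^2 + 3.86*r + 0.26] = -6.4*r^3 - 2.01*r^2 + 2.8*r + 3.86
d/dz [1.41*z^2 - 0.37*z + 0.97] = 2.82*z - 0.37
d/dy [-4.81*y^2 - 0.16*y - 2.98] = -9.62*y - 0.16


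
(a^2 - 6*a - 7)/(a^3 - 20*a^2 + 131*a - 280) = (a + 1)/(a^2 - 13*a + 40)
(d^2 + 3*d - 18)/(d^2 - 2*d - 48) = (d - 3)/(d - 8)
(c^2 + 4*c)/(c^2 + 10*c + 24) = c/(c + 6)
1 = 1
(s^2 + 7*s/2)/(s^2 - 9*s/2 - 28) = s/(s - 8)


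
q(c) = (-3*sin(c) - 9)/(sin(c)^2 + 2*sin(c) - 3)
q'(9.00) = -7.91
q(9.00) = 5.10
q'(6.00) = 1.76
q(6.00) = 2.34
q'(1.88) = -405.91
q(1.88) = 63.26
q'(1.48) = 16031.58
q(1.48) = 728.30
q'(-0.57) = 1.07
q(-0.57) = 1.95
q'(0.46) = 8.69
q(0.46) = 5.40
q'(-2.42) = -0.82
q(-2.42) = 1.81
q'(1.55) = 1334201.26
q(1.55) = 13873.74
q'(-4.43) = -532.88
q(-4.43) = 75.74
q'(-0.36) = 1.54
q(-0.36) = 2.22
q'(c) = (-2*sin(c)*cos(c) - 2*cos(c))*(-3*sin(c) - 9)/(sin(c)^2 + 2*sin(c) - 3)^2 - 3*cos(c)/(sin(c)^2 + 2*sin(c) - 3)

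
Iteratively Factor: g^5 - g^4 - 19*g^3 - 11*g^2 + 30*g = (g - 1)*(g^4 - 19*g^2 - 30*g) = (g - 1)*(g + 3)*(g^3 - 3*g^2 - 10*g) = (g - 1)*(g + 2)*(g + 3)*(g^2 - 5*g) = g*(g - 1)*(g + 2)*(g + 3)*(g - 5)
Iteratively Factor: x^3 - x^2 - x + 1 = (x - 1)*(x^2 - 1) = (x - 1)^2*(x + 1)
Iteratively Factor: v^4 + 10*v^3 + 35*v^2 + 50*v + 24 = (v + 1)*(v^3 + 9*v^2 + 26*v + 24) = (v + 1)*(v + 4)*(v^2 + 5*v + 6) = (v + 1)*(v + 3)*(v + 4)*(v + 2)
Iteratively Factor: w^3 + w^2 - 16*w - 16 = (w + 4)*(w^2 - 3*w - 4) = (w + 1)*(w + 4)*(w - 4)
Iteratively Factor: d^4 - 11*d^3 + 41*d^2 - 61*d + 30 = (d - 5)*(d^3 - 6*d^2 + 11*d - 6) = (d - 5)*(d - 2)*(d^2 - 4*d + 3) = (d - 5)*(d - 2)*(d - 1)*(d - 3)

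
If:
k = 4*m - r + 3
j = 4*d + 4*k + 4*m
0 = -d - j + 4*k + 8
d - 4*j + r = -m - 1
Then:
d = 164/67 - 68*r/335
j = 88*r/335 + 40/67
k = r/67 - 83/67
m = 17*r/67 - 71/67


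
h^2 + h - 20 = (h - 4)*(h + 5)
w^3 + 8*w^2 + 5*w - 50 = (w - 2)*(w + 5)^2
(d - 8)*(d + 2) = d^2 - 6*d - 16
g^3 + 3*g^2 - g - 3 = (g - 1)*(g + 1)*(g + 3)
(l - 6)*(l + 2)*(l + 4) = l^3 - 28*l - 48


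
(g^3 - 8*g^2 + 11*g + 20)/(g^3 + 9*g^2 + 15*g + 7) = (g^2 - 9*g + 20)/(g^2 + 8*g + 7)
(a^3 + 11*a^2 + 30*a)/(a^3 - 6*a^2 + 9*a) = (a^2 + 11*a + 30)/(a^2 - 6*a + 9)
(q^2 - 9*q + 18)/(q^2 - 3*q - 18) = (q - 3)/(q + 3)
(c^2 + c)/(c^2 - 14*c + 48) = c*(c + 1)/(c^2 - 14*c + 48)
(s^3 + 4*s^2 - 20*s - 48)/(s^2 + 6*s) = s - 2 - 8/s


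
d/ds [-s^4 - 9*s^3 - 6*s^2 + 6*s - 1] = -4*s^3 - 27*s^2 - 12*s + 6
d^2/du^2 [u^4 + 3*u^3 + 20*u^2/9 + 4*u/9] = 12*u^2 + 18*u + 40/9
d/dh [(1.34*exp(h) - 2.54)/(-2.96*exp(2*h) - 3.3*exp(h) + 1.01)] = (3.9664*exp(2*h) - 15.0368*exp(h) - 7.0286)*exp(h)/(8.7616*exp(4*h) + 19.536*exp(3*h) + 4.9108*exp(2*h) - 6.666*exp(h) + 1.0201)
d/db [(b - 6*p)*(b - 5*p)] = 2*b - 11*p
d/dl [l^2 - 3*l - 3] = 2*l - 3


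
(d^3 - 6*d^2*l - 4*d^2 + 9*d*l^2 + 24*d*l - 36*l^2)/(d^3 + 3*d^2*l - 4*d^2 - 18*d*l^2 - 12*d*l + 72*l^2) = (d - 3*l)/(d + 6*l)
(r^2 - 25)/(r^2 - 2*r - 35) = (r - 5)/(r - 7)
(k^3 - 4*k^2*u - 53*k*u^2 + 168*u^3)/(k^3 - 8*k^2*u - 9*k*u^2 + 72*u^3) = (k + 7*u)/(k + 3*u)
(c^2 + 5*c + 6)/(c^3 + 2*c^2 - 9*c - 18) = 1/(c - 3)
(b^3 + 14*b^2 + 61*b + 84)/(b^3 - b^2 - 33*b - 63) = (b^2 + 11*b + 28)/(b^2 - 4*b - 21)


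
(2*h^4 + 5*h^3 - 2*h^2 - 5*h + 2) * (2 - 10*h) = -20*h^5 - 46*h^4 + 30*h^3 + 46*h^2 - 30*h + 4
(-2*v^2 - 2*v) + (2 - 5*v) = -2*v^2 - 7*v + 2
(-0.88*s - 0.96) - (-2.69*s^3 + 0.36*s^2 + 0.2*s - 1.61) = 2.69*s^3 - 0.36*s^2 - 1.08*s + 0.65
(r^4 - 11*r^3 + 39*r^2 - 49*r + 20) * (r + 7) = r^5 - 4*r^4 - 38*r^3 + 224*r^2 - 323*r + 140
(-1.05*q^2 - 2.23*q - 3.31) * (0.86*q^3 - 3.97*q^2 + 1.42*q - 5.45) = -0.903*q^5 + 2.2507*q^4 + 4.5155*q^3 + 15.6966*q^2 + 7.4533*q + 18.0395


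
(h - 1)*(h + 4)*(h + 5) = h^3 + 8*h^2 + 11*h - 20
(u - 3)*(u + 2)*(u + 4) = u^3 + 3*u^2 - 10*u - 24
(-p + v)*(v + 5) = -p*v - 5*p + v^2 + 5*v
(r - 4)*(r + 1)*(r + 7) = r^3 + 4*r^2 - 25*r - 28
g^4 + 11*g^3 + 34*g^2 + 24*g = g*(g + 1)*(g + 4)*(g + 6)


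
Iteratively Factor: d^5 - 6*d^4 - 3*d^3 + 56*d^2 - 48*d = (d)*(d^4 - 6*d^3 - 3*d^2 + 56*d - 48) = d*(d - 4)*(d^3 - 2*d^2 - 11*d + 12) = d*(d - 4)*(d - 1)*(d^2 - d - 12) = d*(d - 4)^2*(d - 1)*(d + 3)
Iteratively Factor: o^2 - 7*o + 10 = (o - 5)*(o - 2)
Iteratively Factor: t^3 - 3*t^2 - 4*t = (t + 1)*(t^2 - 4*t) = t*(t + 1)*(t - 4)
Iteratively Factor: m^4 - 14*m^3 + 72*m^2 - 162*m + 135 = (m - 5)*(m^3 - 9*m^2 + 27*m - 27) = (m - 5)*(m - 3)*(m^2 - 6*m + 9) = (m - 5)*(m - 3)^2*(m - 3)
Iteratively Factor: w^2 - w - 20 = (w - 5)*(w + 4)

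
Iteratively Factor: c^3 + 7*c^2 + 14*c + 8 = (c + 4)*(c^2 + 3*c + 2) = (c + 1)*(c + 4)*(c + 2)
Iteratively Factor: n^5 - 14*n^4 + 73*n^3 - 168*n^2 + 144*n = (n - 4)*(n^4 - 10*n^3 + 33*n^2 - 36*n) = (n - 4)^2*(n^3 - 6*n^2 + 9*n) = (n - 4)^2*(n - 3)*(n^2 - 3*n) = n*(n - 4)^2*(n - 3)*(n - 3)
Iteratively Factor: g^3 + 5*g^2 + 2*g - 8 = (g - 1)*(g^2 + 6*g + 8) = (g - 1)*(g + 2)*(g + 4)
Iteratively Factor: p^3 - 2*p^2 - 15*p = (p - 5)*(p^2 + 3*p) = (p - 5)*(p + 3)*(p)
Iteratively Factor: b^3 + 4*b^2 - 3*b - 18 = (b + 3)*(b^2 + b - 6) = (b + 3)^2*(b - 2)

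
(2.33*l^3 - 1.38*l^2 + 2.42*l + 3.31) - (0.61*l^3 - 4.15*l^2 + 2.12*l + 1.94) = 1.72*l^3 + 2.77*l^2 + 0.3*l + 1.37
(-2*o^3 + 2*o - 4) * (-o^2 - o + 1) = 2*o^5 + 2*o^4 - 4*o^3 + 2*o^2 + 6*o - 4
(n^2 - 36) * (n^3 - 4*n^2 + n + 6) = n^5 - 4*n^4 - 35*n^3 + 150*n^2 - 36*n - 216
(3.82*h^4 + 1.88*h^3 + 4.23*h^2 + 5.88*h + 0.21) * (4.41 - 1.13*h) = -4.3166*h^5 + 14.7218*h^4 + 3.5109*h^3 + 12.0099*h^2 + 25.6935*h + 0.9261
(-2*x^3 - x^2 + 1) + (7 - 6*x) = -2*x^3 - x^2 - 6*x + 8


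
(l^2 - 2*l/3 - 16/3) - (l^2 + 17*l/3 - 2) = -19*l/3 - 10/3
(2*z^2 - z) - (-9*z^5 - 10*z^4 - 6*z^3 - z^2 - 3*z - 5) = 9*z^5 + 10*z^4 + 6*z^3 + 3*z^2 + 2*z + 5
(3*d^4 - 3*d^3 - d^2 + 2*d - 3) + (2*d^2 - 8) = 3*d^4 - 3*d^3 + d^2 + 2*d - 11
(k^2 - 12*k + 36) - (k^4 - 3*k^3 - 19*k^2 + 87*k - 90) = -k^4 + 3*k^3 + 20*k^2 - 99*k + 126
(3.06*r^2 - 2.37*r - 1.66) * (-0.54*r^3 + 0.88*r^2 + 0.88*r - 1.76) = -1.6524*r^5 + 3.9726*r^4 + 1.5036*r^3 - 8.932*r^2 + 2.7104*r + 2.9216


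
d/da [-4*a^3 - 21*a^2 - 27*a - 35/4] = -12*a^2 - 42*a - 27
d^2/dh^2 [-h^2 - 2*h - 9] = -2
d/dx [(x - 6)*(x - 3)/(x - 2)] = x*(x - 4)/(x^2 - 4*x + 4)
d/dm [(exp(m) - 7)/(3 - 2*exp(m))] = -11*exp(m)/(2*exp(m) - 3)^2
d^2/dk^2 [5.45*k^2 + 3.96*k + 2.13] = 10.9000000000000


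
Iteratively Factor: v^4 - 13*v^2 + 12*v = (v - 1)*(v^3 + v^2 - 12*v) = (v - 1)*(v + 4)*(v^2 - 3*v) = v*(v - 1)*(v + 4)*(v - 3)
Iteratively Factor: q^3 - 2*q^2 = (q)*(q^2 - 2*q) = q*(q - 2)*(q)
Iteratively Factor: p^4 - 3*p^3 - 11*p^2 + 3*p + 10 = (p - 1)*(p^3 - 2*p^2 - 13*p - 10) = (p - 5)*(p - 1)*(p^2 + 3*p + 2) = (p - 5)*(p - 1)*(p + 1)*(p + 2)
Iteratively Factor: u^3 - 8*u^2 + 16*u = (u - 4)*(u^2 - 4*u) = (u - 4)^2*(u)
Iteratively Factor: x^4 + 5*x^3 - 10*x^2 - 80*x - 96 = (x + 3)*(x^3 + 2*x^2 - 16*x - 32) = (x - 4)*(x + 3)*(x^2 + 6*x + 8) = (x - 4)*(x + 3)*(x + 4)*(x + 2)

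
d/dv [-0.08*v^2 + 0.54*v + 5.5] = 0.54 - 0.16*v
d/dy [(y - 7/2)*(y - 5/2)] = 2*y - 6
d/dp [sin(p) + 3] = cos(p)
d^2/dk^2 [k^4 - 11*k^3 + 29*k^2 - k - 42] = 12*k^2 - 66*k + 58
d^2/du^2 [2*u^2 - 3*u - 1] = 4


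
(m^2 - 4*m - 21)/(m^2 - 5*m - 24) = (m - 7)/(m - 8)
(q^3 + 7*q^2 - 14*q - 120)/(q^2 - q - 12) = (q^2 + 11*q + 30)/(q + 3)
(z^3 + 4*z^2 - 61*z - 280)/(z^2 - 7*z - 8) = (z^2 + 12*z + 35)/(z + 1)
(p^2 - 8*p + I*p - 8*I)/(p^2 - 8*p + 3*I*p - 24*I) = (p + I)/(p + 3*I)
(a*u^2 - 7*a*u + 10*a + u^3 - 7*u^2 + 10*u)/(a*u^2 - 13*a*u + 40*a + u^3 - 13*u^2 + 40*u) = (u - 2)/(u - 8)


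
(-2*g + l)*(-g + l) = 2*g^2 - 3*g*l + l^2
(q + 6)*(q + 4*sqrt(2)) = q^2 + 4*sqrt(2)*q + 6*q + 24*sqrt(2)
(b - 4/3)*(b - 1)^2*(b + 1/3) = b^4 - 3*b^3 + 23*b^2/9 - b/9 - 4/9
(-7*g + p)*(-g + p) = 7*g^2 - 8*g*p + p^2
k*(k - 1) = k^2 - k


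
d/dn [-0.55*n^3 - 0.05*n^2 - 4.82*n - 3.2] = -1.65*n^2 - 0.1*n - 4.82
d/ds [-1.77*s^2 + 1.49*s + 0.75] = 1.49 - 3.54*s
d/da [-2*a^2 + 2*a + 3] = 2 - 4*a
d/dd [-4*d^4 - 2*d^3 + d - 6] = -16*d^3 - 6*d^2 + 1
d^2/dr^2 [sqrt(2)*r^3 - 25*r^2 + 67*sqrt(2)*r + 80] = 6*sqrt(2)*r - 50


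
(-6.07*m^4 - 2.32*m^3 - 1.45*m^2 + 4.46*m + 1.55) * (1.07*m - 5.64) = -6.4949*m^5 + 31.7524*m^4 + 11.5333*m^3 + 12.9502*m^2 - 23.4959*m - 8.742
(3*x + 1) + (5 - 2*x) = x + 6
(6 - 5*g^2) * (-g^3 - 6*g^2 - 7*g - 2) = 5*g^5 + 30*g^4 + 29*g^3 - 26*g^2 - 42*g - 12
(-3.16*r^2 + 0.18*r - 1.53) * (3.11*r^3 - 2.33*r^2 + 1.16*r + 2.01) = -9.8276*r^5 + 7.9226*r^4 - 8.8433*r^3 - 2.5779*r^2 - 1.413*r - 3.0753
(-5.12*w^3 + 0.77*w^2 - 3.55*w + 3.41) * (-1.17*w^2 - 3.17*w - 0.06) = 5.9904*w^5 + 15.3295*w^4 + 2.0198*w^3 + 7.2176*w^2 - 10.5967*w - 0.2046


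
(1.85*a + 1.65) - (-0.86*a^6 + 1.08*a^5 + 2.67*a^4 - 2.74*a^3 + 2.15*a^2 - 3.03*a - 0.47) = 0.86*a^6 - 1.08*a^5 - 2.67*a^4 + 2.74*a^3 - 2.15*a^2 + 4.88*a + 2.12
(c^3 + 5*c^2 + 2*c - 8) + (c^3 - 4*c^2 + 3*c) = 2*c^3 + c^2 + 5*c - 8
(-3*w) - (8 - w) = -2*w - 8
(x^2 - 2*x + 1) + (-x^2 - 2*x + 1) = 2 - 4*x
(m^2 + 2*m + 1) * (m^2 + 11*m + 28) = m^4 + 13*m^3 + 51*m^2 + 67*m + 28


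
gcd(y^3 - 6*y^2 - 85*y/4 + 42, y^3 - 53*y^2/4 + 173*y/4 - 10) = y - 8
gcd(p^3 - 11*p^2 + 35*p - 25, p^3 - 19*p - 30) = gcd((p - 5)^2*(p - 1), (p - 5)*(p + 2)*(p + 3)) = p - 5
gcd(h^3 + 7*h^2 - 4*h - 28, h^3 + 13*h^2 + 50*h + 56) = h^2 + 9*h + 14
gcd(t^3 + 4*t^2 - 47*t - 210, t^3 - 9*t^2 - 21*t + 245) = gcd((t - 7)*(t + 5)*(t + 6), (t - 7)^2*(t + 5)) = t^2 - 2*t - 35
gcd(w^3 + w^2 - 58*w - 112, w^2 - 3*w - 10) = w + 2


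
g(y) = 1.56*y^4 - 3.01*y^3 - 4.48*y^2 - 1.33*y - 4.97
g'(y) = 6.24*y^3 - 9.03*y^2 - 8.96*y - 1.33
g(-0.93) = -4.02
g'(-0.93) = -5.83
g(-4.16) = 606.92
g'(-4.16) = -569.55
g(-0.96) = -3.83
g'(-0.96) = -6.57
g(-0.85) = -4.41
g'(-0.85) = -4.07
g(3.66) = 62.51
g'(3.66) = 150.85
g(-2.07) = 33.93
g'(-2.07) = -76.82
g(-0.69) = -4.84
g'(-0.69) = -1.50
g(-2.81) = 127.44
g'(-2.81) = -185.91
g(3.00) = -4.19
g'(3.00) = 59.00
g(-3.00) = 166.33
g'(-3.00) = -224.20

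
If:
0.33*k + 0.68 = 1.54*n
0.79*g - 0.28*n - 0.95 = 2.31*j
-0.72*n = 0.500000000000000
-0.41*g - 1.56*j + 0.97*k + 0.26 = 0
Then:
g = -4.63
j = -1.91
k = -5.30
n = -0.69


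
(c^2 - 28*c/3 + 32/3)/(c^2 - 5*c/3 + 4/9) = 3*(c - 8)/(3*c - 1)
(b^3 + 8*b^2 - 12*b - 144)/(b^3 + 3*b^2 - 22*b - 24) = (b + 6)/(b + 1)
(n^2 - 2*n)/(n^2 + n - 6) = n/(n + 3)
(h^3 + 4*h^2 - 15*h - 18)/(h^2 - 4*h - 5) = (h^2 + 3*h - 18)/(h - 5)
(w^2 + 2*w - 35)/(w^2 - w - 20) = (w + 7)/(w + 4)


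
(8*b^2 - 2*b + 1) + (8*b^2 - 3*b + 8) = 16*b^2 - 5*b + 9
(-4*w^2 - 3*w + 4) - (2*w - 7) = -4*w^2 - 5*w + 11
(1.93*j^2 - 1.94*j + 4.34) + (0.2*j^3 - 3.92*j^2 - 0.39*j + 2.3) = 0.2*j^3 - 1.99*j^2 - 2.33*j + 6.64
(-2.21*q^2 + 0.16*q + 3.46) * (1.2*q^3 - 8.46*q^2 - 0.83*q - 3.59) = -2.652*q^5 + 18.8886*q^4 + 4.6327*q^3 - 21.4705*q^2 - 3.4462*q - 12.4214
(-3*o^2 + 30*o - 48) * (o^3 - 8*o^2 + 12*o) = -3*o^5 + 54*o^4 - 324*o^3 + 744*o^2 - 576*o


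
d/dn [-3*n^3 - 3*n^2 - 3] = 3*n*(-3*n - 2)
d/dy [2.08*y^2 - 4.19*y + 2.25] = 4.16*y - 4.19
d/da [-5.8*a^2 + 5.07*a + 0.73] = 5.07 - 11.6*a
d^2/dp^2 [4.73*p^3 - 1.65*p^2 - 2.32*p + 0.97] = 28.38*p - 3.3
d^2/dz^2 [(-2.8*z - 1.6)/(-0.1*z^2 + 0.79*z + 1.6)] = ((4.104 - 1.68*z)*(-0.1*z^2 + 0.79*z + 1.6) - (0.2*z - 0.79)*(0.4*z - 1.58)*(2.8*z + 1.6))/(-0.1*z^2 + 0.79*z + 1.6)^3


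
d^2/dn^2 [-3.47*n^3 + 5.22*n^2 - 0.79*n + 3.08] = 10.44 - 20.82*n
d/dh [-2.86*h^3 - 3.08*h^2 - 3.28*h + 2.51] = -8.58*h^2 - 6.16*h - 3.28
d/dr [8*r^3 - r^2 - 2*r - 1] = 24*r^2 - 2*r - 2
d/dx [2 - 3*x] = -3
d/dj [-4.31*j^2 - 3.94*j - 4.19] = -8.62*j - 3.94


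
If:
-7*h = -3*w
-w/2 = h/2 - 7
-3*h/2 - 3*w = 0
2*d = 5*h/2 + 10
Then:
No Solution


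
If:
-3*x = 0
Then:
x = 0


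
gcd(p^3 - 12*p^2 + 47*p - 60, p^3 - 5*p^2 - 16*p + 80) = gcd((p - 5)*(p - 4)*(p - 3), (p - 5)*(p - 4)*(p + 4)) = p^2 - 9*p + 20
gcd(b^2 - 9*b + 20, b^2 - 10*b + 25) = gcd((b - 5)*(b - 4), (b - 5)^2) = b - 5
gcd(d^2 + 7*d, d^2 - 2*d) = d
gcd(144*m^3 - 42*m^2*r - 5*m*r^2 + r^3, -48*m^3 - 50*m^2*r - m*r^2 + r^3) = -48*m^2 - 2*m*r + r^2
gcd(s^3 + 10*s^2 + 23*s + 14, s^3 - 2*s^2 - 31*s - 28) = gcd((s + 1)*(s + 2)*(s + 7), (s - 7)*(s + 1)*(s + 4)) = s + 1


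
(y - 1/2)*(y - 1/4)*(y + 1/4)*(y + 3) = y^4 + 5*y^3/2 - 25*y^2/16 - 5*y/32 + 3/32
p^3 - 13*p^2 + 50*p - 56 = (p - 7)*(p - 4)*(p - 2)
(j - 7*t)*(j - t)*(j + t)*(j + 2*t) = j^4 - 5*j^3*t - 15*j^2*t^2 + 5*j*t^3 + 14*t^4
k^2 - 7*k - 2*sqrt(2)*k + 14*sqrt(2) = (k - 7)*(k - 2*sqrt(2))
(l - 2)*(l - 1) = l^2 - 3*l + 2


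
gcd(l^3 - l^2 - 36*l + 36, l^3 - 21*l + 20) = l - 1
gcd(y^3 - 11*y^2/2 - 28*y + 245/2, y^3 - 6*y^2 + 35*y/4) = y - 7/2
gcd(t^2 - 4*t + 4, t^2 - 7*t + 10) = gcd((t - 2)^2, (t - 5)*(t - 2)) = t - 2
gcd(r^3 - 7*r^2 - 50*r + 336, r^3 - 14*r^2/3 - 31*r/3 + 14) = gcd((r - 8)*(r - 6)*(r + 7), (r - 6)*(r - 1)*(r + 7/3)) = r - 6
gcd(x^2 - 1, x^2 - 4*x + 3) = x - 1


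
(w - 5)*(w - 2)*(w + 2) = w^3 - 5*w^2 - 4*w + 20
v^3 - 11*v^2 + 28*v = v*(v - 7)*(v - 4)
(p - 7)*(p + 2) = p^2 - 5*p - 14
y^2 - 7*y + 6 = (y - 6)*(y - 1)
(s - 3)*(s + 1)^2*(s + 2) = s^4 + s^3 - 7*s^2 - 13*s - 6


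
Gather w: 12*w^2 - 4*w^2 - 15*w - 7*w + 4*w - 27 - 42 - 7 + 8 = 8*w^2 - 18*w - 68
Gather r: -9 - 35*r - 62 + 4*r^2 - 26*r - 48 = 4*r^2 - 61*r - 119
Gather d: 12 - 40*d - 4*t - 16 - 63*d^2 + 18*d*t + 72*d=-63*d^2 + d*(18*t + 32) - 4*t - 4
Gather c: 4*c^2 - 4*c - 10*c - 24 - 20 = 4*c^2 - 14*c - 44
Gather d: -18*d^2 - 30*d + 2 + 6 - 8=-18*d^2 - 30*d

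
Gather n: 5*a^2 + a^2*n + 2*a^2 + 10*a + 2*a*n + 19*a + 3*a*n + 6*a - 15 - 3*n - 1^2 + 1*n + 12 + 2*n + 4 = 7*a^2 + 35*a + n*(a^2 + 5*a)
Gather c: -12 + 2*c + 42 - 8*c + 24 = 54 - 6*c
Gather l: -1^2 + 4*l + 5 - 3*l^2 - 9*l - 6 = -3*l^2 - 5*l - 2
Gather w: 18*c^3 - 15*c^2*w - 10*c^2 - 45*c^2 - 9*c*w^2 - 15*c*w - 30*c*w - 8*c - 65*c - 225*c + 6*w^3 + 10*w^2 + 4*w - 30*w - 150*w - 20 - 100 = 18*c^3 - 55*c^2 - 298*c + 6*w^3 + w^2*(10 - 9*c) + w*(-15*c^2 - 45*c - 176) - 120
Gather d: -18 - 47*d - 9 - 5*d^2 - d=-5*d^2 - 48*d - 27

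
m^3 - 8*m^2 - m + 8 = (m - 8)*(m - 1)*(m + 1)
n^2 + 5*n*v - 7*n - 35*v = (n - 7)*(n + 5*v)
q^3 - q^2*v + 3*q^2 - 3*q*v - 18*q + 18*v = (q - 3)*(q + 6)*(q - v)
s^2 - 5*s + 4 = (s - 4)*(s - 1)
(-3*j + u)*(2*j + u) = -6*j^2 - j*u + u^2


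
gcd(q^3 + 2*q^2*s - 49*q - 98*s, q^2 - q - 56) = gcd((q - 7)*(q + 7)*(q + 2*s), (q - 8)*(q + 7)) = q + 7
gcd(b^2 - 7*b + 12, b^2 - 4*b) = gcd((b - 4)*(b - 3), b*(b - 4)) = b - 4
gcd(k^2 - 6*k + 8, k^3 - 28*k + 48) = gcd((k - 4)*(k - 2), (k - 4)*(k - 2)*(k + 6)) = k^2 - 6*k + 8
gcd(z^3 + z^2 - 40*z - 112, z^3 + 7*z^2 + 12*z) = z + 4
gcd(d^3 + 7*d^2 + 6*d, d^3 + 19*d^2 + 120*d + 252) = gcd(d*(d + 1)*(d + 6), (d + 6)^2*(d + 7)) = d + 6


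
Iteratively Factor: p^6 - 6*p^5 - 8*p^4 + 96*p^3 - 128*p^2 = (p - 4)*(p^5 - 2*p^4 - 16*p^3 + 32*p^2) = p*(p - 4)*(p^4 - 2*p^3 - 16*p^2 + 32*p) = p*(p - 4)*(p + 4)*(p^3 - 6*p^2 + 8*p) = p*(p - 4)*(p - 2)*(p + 4)*(p^2 - 4*p) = p^2*(p - 4)*(p - 2)*(p + 4)*(p - 4)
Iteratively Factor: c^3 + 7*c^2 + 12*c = (c + 3)*(c^2 + 4*c) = (c + 3)*(c + 4)*(c)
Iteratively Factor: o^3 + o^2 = (o)*(o^2 + o) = o*(o + 1)*(o)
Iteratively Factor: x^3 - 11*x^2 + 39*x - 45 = (x - 5)*(x^2 - 6*x + 9) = (x - 5)*(x - 3)*(x - 3)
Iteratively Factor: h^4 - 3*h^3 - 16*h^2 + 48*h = (h - 4)*(h^3 + h^2 - 12*h) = (h - 4)*(h + 4)*(h^2 - 3*h) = (h - 4)*(h - 3)*(h + 4)*(h)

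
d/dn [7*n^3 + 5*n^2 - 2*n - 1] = 21*n^2 + 10*n - 2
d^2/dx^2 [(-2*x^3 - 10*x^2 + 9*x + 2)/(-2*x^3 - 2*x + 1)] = 4*(20*x^6 - 66*x^5 - 72*x^4 + 92*x^3 - 72*x^2 - 3*x - 8)/(8*x^9 + 24*x^7 - 12*x^6 + 24*x^5 - 24*x^4 + 14*x^3 - 12*x^2 + 6*x - 1)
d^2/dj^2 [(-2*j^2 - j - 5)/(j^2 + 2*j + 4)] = 6*(j^3 + 3*j^2 - 6*j - 8)/(j^6 + 6*j^5 + 24*j^4 + 56*j^3 + 96*j^2 + 96*j + 64)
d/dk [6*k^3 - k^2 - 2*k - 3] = 18*k^2 - 2*k - 2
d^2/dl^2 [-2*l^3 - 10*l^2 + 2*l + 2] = -12*l - 20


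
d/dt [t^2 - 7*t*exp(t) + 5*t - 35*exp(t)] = -7*t*exp(t) + 2*t - 42*exp(t) + 5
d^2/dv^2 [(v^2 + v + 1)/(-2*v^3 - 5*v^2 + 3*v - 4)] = 2*(-4*v^6 - 12*v^5 - 72*v^4 - 70*v^3 + 51*v^2 + 129*v - 17)/(8*v^9 + 60*v^8 + 114*v^7 - 7*v^6 + 69*v^5 + 291*v^4 - 291*v^3 + 348*v^2 - 144*v + 64)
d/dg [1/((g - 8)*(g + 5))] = (3 - 2*g)/(g^4 - 6*g^3 - 71*g^2 + 240*g + 1600)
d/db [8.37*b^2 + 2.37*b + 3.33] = 16.74*b + 2.37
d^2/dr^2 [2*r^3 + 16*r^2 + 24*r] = 12*r + 32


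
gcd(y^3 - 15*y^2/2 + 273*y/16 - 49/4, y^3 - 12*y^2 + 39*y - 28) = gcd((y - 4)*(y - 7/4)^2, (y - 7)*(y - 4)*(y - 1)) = y - 4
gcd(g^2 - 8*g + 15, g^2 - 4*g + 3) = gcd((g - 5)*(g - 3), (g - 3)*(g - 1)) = g - 3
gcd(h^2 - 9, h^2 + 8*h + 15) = h + 3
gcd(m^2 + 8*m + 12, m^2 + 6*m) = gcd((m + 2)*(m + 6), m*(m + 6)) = m + 6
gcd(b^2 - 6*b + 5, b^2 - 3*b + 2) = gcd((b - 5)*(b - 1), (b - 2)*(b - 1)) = b - 1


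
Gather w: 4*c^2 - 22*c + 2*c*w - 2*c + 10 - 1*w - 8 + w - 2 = 4*c^2 + 2*c*w - 24*c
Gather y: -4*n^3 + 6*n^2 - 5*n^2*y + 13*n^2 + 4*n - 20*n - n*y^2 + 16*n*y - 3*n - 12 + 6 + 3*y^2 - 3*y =-4*n^3 + 19*n^2 - 19*n + y^2*(3 - n) + y*(-5*n^2 + 16*n - 3) - 6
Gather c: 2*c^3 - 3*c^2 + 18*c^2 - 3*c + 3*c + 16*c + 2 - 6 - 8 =2*c^3 + 15*c^2 + 16*c - 12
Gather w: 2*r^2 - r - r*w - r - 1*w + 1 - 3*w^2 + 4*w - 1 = 2*r^2 - 2*r - 3*w^2 + w*(3 - r)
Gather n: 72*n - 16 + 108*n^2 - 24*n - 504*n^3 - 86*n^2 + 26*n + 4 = -504*n^3 + 22*n^2 + 74*n - 12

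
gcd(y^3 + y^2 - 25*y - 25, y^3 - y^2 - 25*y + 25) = y^2 - 25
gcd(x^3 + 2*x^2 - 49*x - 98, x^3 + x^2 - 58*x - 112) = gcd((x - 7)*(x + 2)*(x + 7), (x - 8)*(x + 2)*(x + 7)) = x^2 + 9*x + 14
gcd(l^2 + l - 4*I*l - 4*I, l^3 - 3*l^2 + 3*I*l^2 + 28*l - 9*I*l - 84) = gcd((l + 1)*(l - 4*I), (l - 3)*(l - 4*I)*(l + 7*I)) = l - 4*I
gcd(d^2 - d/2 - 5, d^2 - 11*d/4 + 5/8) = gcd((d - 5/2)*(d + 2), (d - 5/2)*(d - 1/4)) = d - 5/2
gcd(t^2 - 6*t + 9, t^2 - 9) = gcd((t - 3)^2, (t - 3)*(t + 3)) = t - 3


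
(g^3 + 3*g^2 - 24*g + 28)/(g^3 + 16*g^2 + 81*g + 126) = (g^2 - 4*g + 4)/(g^2 + 9*g + 18)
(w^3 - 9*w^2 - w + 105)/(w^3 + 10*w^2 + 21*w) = (w^2 - 12*w + 35)/(w*(w + 7))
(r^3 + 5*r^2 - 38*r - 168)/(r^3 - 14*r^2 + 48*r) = (r^2 + 11*r + 28)/(r*(r - 8))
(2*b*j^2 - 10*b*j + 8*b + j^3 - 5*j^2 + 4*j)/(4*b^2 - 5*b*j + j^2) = (2*b*j^2 - 10*b*j + 8*b + j^3 - 5*j^2 + 4*j)/(4*b^2 - 5*b*j + j^2)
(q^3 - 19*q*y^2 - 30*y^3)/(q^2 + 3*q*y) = q - 3*y - 10*y^2/q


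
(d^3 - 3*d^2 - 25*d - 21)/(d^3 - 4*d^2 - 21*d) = (d + 1)/d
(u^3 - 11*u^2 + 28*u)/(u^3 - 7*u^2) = (u - 4)/u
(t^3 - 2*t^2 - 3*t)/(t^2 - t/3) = 3*(t^2 - 2*t - 3)/(3*t - 1)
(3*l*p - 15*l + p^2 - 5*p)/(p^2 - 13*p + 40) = (3*l + p)/(p - 8)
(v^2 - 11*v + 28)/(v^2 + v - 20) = (v - 7)/(v + 5)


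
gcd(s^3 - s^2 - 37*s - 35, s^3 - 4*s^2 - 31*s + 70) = s^2 - 2*s - 35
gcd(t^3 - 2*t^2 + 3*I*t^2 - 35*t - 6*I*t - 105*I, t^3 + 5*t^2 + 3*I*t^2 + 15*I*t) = t^2 + t*(5 + 3*I) + 15*I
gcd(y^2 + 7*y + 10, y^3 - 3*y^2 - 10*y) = y + 2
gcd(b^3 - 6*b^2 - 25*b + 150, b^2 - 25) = b^2 - 25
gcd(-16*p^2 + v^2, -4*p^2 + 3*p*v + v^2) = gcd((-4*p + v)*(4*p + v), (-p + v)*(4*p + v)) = 4*p + v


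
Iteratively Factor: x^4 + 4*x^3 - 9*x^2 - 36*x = (x - 3)*(x^3 + 7*x^2 + 12*x) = x*(x - 3)*(x^2 + 7*x + 12) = x*(x - 3)*(x + 3)*(x + 4)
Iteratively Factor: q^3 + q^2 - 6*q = (q)*(q^2 + q - 6) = q*(q - 2)*(q + 3)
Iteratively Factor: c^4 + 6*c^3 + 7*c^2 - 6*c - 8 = (c + 1)*(c^3 + 5*c^2 + 2*c - 8) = (c + 1)*(c + 4)*(c^2 + c - 2) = (c + 1)*(c + 2)*(c + 4)*(c - 1)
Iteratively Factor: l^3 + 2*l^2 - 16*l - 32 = (l + 2)*(l^2 - 16) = (l - 4)*(l + 2)*(l + 4)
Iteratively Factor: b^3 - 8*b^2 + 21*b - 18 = (b - 3)*(b^2 - 5*b + 6) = (b - 3)*(b - 2)*(b - 3)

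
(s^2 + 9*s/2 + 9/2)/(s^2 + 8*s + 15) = (s + 3/2)/(s + 5)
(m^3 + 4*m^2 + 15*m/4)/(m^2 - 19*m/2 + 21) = m*(4*m^2 + 16*m + 15)/(2*(2*m^2 - 19*m + 42))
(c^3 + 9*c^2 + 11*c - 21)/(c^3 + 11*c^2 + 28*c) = (c^2 + 2*c - 3)/(c*(c + 4))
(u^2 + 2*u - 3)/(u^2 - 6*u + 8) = (u^2 + 2*u - 3)/(u^2 - 6*u + 8)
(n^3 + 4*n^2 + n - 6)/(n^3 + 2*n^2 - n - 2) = (n + 3)/(n + 1)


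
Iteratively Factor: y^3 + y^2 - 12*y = (y - 3)*(y^2 + 4*y) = y*(y - 3)*(y + 4)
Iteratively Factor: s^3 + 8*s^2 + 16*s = (s + 4)*(s^2 + 4*s) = (s + 4)^2*(s)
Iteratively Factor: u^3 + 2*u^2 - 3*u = (u)*(u^2 + 2*u - 3) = u*(u - 1)*(u + 3)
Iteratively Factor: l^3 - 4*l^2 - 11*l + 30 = (l + 3)*(l^2 - 7*l + 10) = (l - 5)*(l + 3)*(l - 2)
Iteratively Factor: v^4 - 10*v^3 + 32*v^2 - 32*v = (v - 4)*(v^3 - 6*v^2 + 8*v) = (v - 4)^2*(v^2 - 2*v) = (v - 4)^2*(v - 2)*(v)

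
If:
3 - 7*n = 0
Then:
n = 3/7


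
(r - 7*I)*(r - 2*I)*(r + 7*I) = r^3 - 2*I*r^2 + 49*r - 98*I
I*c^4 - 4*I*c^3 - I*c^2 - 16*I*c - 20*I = (c - 5)*(c - 2*I)*(c + 2*I)*(I*c + I)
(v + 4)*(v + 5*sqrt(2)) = v^2 + 4*v + 5*sqrt(2)*v + 20*sqrt(2)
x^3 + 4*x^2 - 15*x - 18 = (x - 3)*(x + 1)*(x + 6)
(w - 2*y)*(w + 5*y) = w^2 + 3*w*y - 10*y^2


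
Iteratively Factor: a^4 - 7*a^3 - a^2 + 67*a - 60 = (a - 5)*(a^3 - 2*a^2 - 11*a + 12) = (a - 5)*(a - 1)*(a^2 - a - 12) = (a - 5)*(a - 4)*(a - 1)*(a + 3)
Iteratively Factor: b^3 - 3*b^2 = (b)*(b^2 - 3*b) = b*(b - 3)*(b)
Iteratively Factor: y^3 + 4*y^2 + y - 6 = (y + 2)*(y^2 + 2*y - 3) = (y - 1)*(y + 2)*(y + 3)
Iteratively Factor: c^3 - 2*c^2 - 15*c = (c + 3)*(c^2 - 5*c) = c*(c + 3)*(c - 5)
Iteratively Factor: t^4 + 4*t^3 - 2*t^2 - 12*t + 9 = (t + 3)*(t^3 + t^2 - 5*t + 3) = (t - 1)*(t + 3)*(t^2 + 2*t - 3) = (t - 1)*(t + 3)^2*(t - 1)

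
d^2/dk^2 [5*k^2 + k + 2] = 10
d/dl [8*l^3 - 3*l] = 24*l^2 - 3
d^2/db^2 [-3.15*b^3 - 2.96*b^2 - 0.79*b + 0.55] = -18.9*b - 5.92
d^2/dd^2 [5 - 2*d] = 0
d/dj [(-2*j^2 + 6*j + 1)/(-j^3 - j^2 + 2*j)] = (-2*j^4 + 12*j^3 + 5*j^2 + 2*j - 2)/(j^2*(j^4 + 2*j^3 - 3*j^2 - 4*j + 4))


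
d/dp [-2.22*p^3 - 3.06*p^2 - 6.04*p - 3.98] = -6.66*p^2 - 6.12*p - 6.04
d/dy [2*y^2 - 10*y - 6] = 4*y - 10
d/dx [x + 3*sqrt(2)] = 1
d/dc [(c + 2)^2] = 2*c + 4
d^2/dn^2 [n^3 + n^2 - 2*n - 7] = 6*n + 2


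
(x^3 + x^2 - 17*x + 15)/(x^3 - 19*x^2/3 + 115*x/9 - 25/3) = 9*(x^2 + 4*x - 5)/(9*x^2 - 30*x + 25)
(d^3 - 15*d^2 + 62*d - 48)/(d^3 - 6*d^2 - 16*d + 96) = (d^2 - 9*d + 8)/(d^2 - 16)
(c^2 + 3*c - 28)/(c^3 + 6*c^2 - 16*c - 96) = (c + 7)/(c^2 + 10*c + 24)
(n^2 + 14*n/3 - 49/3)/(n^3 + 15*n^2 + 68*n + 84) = (n - 7/3)/(n^2 + 8*n + 12)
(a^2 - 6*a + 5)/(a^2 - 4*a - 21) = (-a^2 + 6*a - 5)/(-a^2 + 4*a + 21)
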